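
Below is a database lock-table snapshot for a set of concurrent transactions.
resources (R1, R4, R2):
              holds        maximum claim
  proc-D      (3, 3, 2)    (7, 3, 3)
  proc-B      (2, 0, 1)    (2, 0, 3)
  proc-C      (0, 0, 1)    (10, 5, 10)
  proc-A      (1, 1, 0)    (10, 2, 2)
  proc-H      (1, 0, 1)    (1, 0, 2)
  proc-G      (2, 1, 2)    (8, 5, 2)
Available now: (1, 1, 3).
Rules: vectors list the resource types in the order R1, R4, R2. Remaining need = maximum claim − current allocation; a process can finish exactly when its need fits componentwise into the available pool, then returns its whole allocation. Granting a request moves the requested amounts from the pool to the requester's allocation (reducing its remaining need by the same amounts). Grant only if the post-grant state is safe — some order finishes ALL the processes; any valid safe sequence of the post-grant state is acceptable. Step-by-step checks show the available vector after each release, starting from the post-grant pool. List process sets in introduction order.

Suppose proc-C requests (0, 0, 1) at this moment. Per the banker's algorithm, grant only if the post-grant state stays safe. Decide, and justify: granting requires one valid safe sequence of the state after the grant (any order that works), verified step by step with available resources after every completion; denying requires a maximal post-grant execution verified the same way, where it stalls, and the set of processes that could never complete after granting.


GRANT. The post-grant state is safe; one safe sequence: proc-B, proc-H, proc-D, proc-G, proc-A, proc-C.
Key observation: (1, 1, 2) free after granting still covers proc-B first, and each release covers the next.
Step-by-step check of the post-grant state:
  pool = (1, 1, 2)
  proc-B needs (0, 0, 2) <= (1, 1, 2) -> finishes; pool += (2, 0, 1) = (3, 1, 3)
  proc-H needs (0, 0, 1) <= (3, 1, 3) -> finishes; pool += (1, 0, 1) = (4, 1, 4)
  proc-D needs (4, 0, 1) <= (4, 1, 4) -> finishes; pool += (3, 3, 2) = (7, 4, 6)
  proc-G needs (6, 4, 0) <= (7, 4, 6) -> finishes; pool += (2, 1, 2) = (9, 5, 8)
  proc-A needs (9, 1, 2) <= (9, 5, 8) -> finishes; pool += (1, 1, 0) = (10, 6, 8)
  proc-C needs (10, 5, 8) <= (10, 6, 8) -> finishes; pool += (0, 0, 2) = (10, 6, 10)


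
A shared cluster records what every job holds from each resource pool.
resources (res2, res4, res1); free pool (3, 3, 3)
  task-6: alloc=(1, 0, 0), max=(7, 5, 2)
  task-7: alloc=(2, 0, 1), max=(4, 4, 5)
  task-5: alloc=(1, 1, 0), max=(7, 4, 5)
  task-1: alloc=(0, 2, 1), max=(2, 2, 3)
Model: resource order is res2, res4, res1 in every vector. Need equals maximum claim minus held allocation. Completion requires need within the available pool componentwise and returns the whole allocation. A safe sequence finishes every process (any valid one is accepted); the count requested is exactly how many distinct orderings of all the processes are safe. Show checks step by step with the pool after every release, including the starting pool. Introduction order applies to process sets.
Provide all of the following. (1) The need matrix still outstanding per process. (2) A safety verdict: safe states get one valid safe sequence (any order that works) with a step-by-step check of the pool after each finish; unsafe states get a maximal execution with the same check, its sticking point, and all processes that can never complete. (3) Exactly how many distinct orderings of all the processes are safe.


(1) Remaining need (order res2, res4, res1):
  task-6: (6, 5, 2)
  task-7: (2, 4, 4)
  task-5: (6, 3, 5)
  task-1: (2, 0, 2)
(2) The state is UNSAFE.
Key observation: no order helps: past task-1, task-7, the free pool tops out at (5, 5, 5), below what each blocked process needs in res2.
Going as far as possible: task-1, task-7; after that, nothing fits. Verifying each step:
  pool = (3, 3, 3)
  task-1: need (2, 0, 2) fits (3, 3, 3); releases (0, 2, 1), pool now (3, 5, 4)
  task-7: need (2, 4, 4) fits (3, 5, 4); releases (2, 0, 1), pool now (5, 5, 5)
  blocked: task-6 wants (6, 5, 2), pool (5, 5, 5) — not enough res2
  blocked: task-5 wants (6, 3, 5), pool (5, 5, 5) — not enough res2
Permanently blocked: task-6 and task-5.
(3) The exact count: 0 of the possible complete orderings are safe sequences.


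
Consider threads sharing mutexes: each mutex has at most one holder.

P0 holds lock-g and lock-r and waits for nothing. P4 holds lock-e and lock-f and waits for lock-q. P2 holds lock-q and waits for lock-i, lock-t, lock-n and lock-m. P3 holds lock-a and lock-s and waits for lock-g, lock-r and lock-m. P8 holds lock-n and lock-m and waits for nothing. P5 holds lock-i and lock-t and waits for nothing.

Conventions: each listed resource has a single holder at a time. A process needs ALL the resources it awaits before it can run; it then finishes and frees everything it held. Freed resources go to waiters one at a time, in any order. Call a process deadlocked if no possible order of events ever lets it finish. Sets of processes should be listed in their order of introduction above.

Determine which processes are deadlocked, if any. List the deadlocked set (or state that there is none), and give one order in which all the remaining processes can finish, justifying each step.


Nothing here is deadlocked.
Key observation: the wait relation is loop-free; peeling off processes with no waits unwinds the whole state.
The rest can finish in the order P0, P8, P5, P3, P2, P4.
Step-by-step check:
  P0 waits on nothing -> runs at once and releases lock-g and lock-r
  P8 waits on nothing -> runs at once and releases lock-n and lock-m
  P5 waits on nothing -> runs at once and releases lock-i and lock-t
  run P3 (all its waits — lock-g, lock-r and lock-m — are resolved); releases lock-a and lock-s
  run P2 (all its waits — lock-i, lock-t, lock-n and lock-m — are resolved); releases lock-q
  run P4 (all its waits — lock-q — are resolved); releases lock-e and lock-f


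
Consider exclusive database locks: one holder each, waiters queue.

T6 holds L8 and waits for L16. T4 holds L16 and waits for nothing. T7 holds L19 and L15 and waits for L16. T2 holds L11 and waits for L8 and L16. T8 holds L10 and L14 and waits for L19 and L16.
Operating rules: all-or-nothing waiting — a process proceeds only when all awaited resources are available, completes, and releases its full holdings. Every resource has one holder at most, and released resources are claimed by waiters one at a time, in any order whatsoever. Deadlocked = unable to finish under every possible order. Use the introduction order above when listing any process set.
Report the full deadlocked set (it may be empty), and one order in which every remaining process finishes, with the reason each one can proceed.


Nothing here is deadlocked.
Key observation: although several processes wait, no cycle exists — each chain bottoms out at a free runner.
One completion order for the rest: T4, T6, T7, T2, T8.
Walking it through:
  T4 waits on nothing -> runs at once and releases L16
  run T6 (all its waits — L16 — are resolved); releases L8
  run T7 (all its waits — L16 — are resolved); releases L19 and L15
  run T2 (all its waits — L8 and L16 — are resolved); releases L11
  run T8 (all its waits — L19 and L16 — are resolved); releases L10 and L14


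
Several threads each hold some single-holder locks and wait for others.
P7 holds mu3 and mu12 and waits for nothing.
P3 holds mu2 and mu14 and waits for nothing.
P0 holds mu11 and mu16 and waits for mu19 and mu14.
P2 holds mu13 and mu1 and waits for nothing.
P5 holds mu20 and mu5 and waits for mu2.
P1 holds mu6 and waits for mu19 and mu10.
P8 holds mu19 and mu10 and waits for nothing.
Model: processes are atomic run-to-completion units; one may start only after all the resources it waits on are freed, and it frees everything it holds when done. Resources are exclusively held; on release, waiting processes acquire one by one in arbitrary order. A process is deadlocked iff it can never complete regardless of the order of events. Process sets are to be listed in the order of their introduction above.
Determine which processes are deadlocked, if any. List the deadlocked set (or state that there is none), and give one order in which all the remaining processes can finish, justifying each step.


Nothing here is deadlocked.
Key observation: although several processes wait, no cycle exists — each chain bottoms out at a free runner.
A valid finishing order for the others: P7, P2, P3, P8, P1, P0, P5.
Step-by-step check:
  P7: no waits; runs immediately, freeing mu3 and mu12
  P2: no waits; runs immediately, freeing mu13 and mu1
  P3: no waits; runs immediately, freeing mu2 and mu14
  P8: no waits; runs immediately, freeing mu19 and mu10
  P1 waits on mu19 and mu10 — all released -> runs and releases mu6
  P0 waits on mu19 and mu14 — all released -> runs and releases mu11 and mu16
  P5 waits on mu2 — all released -> runs and releases mu20 and mu5


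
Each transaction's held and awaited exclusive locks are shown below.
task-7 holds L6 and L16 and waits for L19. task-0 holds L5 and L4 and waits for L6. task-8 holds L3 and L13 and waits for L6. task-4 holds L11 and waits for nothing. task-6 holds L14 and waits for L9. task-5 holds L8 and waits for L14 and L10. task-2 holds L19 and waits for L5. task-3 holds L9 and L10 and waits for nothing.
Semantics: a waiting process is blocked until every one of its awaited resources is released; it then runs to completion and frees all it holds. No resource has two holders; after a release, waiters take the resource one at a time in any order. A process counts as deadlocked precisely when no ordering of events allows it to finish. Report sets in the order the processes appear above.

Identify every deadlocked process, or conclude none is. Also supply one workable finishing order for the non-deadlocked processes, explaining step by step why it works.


Deadlocked set: task-7, task-0, task-8 and task-2.
Key observation: nobody on the ring task-7 -> task-2 -> task-0 -> task-7 can start until another member finishes, which never happens; task-8 waits into the deadlock from upstream.
The rest can finish in the order task-3, task-6, task-4, task-5.
Step-by-step check:
  task-3 waits on nothing -> runs at once and releases L9 and L10
  run task-6 (all its waits — L9 — are resolved); releases L14
  task-4 waits on nothing -> runs at once and releases L11
  run task-5 (all its waits — L14 and L10 — are resolved); releases L8


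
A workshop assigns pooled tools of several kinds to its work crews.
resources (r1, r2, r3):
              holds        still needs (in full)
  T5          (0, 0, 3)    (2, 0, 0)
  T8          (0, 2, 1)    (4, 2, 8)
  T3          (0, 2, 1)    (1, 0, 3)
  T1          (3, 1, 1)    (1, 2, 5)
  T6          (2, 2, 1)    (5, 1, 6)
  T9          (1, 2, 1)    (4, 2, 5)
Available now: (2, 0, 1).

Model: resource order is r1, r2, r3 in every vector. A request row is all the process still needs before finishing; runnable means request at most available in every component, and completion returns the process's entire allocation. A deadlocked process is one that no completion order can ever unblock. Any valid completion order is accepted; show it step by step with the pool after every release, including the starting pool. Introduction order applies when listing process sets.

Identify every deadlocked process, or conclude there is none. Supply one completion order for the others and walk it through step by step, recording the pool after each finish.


No process is deadlocked.
Key observation: T5 leads a chain of completions in which each release enables another process.
A valid finishing order for the others: T5, T3, T1, T9, T6, T8. Check, step by step:
  pool = (2, 0, 1)
  T5 needs (2, 0, 0) <= (2, 0, 1) -> finishes; pool += (0, 0, 3) = (2, 0, 4)
  T3 needs (1, 0, 3) <= (2, 0, 4) -> finishes; pool += (0, 2, 1) = (2, 2, 5)
  T1 needs (1, 2, 5) <= (2, 2, 5) -> finishes; pool += (3, 1, 1) = (5, 3, 6)
  T9 needs (4, 2, 5) <= (5, 3, 6) -> finishes; pool += (1, 2, 1) = (6, 5, 7)
  T6 needs (5, 1, 6) <= (6, 5, 7) -> finishes; pool += (2, 2, 1) = (8, 7, 8)
  T8 needs (4, 2, 8) <= (8, 7, 8) -> finishes; pool += (0, 2, 1) = (8, 9, 9)


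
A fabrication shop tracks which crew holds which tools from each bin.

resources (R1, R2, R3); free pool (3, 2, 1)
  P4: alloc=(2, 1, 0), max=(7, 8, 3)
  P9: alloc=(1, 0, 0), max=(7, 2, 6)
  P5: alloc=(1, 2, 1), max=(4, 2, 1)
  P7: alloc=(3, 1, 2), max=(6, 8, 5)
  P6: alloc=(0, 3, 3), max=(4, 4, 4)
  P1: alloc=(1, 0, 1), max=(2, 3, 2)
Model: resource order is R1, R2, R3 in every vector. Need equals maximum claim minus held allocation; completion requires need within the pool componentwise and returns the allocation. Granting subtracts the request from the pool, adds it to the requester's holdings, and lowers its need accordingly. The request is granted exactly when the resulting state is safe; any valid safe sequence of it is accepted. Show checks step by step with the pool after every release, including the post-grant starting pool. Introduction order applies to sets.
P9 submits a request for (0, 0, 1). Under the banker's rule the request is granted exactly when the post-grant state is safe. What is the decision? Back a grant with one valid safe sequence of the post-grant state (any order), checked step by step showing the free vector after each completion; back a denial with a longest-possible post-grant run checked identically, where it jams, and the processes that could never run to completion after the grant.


GRANT — the state after the grant stays safe, e.g. via P5, P6, P7, P9, P1, P4.
Key observation: even at the reduced pool (3, 2, 0), P5 fits immediately, so safety survives the grant.
Verifying the post-grant state step by step:
  pool = (3, 2, 0)
  run P5 (needs (3, 0, 0), free (3, 2, 0)); after release of (1, 2, 1) the pool is (4, 4, 1)
  run P6 (needs (4, 1, 1), free (4, 4, 1)); after release of (0, 3, 3) the pool is (4, 7, 4)
  run P7 (needs (3, 7, 3), free (4, 7, 4)); after release of (3, 1, 2) the pool is (7, 8, 6)
  run P9 (needs (6, 2, 5), free (7, 8, 6)); after release of (1, 0, 1) the pool is (8, 8, 7)
  run P1 (needs (1, 3, 1), free (8, 8, 7)); after release of (1, 0, 1) the pool is (9, 8, 8)
  run P4 (needs (5, 7, 3), free (9, 8, 8)); after release of (2, 1, 0) the pool is (11, 9, 8)


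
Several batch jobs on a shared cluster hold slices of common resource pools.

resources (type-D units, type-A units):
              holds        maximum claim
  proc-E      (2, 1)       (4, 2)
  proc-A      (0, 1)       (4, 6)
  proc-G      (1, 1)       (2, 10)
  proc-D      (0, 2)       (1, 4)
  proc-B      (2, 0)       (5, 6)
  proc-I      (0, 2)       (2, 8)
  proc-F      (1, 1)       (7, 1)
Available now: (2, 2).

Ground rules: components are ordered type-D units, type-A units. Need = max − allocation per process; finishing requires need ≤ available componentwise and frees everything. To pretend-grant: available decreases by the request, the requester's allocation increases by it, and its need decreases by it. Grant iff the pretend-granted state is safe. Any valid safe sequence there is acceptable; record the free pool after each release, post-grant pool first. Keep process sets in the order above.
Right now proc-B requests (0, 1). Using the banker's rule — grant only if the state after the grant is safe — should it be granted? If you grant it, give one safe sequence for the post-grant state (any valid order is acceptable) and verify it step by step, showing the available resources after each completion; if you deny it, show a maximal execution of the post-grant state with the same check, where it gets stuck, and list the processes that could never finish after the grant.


DENY — the pretend-granted state is unsafe.
Key observation: after proc-E, proc-D the pool peaks at (4, 4), and each blocked process is short somewhere: proc-A on type-A units; proc-G on type-A units; proc-B on type-A units; proc-I on type-A units; proc-F on type-D units.
After a pretend grant, a maximal execution: proc-E, proc-D — then nothing else fits. Step-by-step check:
  pool = (2, 1)
  run proc-E (needs (2, 1), free (2, 1)); after release of (2, 1) the pool is (4, 2)
  run proc-D (needs (1, 2), free (4, 2)); after release of (0, 2) the pool is (4, 4)
  proc-A still needs (4, 5) but only (4, 4) is free — short on type-A units
  proc-G still needs (1, 9) but only (4, 4) is free — short on type-A units
  proc-B still needs (3, 5) but only (4, 4) is free — short on type-A units
  proc-I still needs (2, 6) but only (4, 4) is free — short on type-A units
  proc-F still needs (6, 0) but only (4, 4) is free — short on type-D units
Processes that could never finish after the grant: proc-A, proc-G, proc-B, proc-I and proc-F.


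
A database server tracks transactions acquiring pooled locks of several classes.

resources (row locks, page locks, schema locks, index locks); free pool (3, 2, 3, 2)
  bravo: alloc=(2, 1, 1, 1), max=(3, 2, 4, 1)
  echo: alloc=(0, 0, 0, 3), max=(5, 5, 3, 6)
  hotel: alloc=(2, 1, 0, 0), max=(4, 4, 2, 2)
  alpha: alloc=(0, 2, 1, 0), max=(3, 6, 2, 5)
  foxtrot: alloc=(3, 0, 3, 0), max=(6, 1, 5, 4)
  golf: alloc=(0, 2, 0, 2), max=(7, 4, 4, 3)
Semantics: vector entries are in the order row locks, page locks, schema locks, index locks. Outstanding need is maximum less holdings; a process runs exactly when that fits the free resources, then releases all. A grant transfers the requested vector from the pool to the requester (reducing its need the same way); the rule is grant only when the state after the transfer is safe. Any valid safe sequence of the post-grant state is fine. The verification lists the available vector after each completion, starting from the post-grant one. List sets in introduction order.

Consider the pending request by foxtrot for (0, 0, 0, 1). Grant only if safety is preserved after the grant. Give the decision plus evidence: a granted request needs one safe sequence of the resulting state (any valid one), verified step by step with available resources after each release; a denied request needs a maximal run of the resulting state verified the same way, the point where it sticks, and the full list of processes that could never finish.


GRANT. The post-grant state is safe; one safe sequence: bravo, hotel, golf, echo, alpha, foxtrot.
Key observation: after the grant the pool drops to (3, 2, 3, 1), which still lets bravo finish first and unwind the rest.
Step-by-step check of the post-grant state:
  pool = (3, 2, 3, 1)
  run bravo (needs (1, 1, 3, 0), free (3, 2, 3, 1)); after release of (2, 1, 1, 1) the pool is (5, 3, 4, 2)
  run hotel (needs (2, 3, 2, 2), free (5, 3, 4, 2)); after release of (2, 1, 0, 0) the pool is (7, 4, 4, 2)
  run golf (needs (7, 2, 4, 1), free (7, 4, 4, 2)); after release of (0, 2, 0, 2) the pool is (7, 6, 4, 4)
  run echo (needs (5, 5, 3, 3), free (7, 6, 4, 4)); after release of (0, 0, 0, 3) the pool is (7, 6, 4, 7)
  run alpha (needs (3, 4, 1, 5), free (7, 6, 4, 7)); after release of (0, 2, 1, 0) the pool is (7, 8, 5, 7)
  run foxtrot (needs (3, 1, 2, 3), free (7, 8, 5, 7)); after release of (3, 0, 3, 1) the pool is (10, 8, 8, 8)


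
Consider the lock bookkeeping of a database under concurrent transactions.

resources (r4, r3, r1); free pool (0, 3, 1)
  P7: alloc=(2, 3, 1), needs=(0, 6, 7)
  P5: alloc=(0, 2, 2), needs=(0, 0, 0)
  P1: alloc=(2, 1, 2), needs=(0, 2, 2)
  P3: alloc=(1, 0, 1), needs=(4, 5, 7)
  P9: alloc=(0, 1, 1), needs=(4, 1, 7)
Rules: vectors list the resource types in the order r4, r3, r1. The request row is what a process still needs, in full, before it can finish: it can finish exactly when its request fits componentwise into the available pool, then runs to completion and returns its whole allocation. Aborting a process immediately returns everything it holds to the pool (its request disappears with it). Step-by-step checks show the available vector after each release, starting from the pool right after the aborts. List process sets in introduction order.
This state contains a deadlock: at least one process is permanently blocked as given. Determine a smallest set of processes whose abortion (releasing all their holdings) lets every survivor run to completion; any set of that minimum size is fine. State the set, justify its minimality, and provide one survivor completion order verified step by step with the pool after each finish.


Minimum abort set: P7 and P3.
Key observation: the deadlocked P9 becomes finishable only because P7 and P3 released (3, 3, 2); it completes at step 3 below.
Why nothing smaller works — every single abort fails: P7 alone leaves P3 blocked (short on r1); P5 alone leaves P7 blocked (short on r1); P1 alone leaves P7 blocked (short on r1); P3 alone leaves P7 blocked (short on r1); P9 alone leaves P7 blocked (short on r1).
The survivors complete as P1, P5, P9. Check, step by step (starting from the post-abort pool):
  pool = (3, 6, 3)
  P1: need (0, 2, 2) fits (3, 6, 3); releases (2, 1, 2), pool now (5, 7, 5)
  P5: need (0, 0, 0) fits (5, 7, 5); releases (0, 2, 2), pool now (5, 9, 7)
  P9: need (4, 1, 7) fits (5, 9, 7); releases (0, 1, 1), pool now (5, 10, 8)


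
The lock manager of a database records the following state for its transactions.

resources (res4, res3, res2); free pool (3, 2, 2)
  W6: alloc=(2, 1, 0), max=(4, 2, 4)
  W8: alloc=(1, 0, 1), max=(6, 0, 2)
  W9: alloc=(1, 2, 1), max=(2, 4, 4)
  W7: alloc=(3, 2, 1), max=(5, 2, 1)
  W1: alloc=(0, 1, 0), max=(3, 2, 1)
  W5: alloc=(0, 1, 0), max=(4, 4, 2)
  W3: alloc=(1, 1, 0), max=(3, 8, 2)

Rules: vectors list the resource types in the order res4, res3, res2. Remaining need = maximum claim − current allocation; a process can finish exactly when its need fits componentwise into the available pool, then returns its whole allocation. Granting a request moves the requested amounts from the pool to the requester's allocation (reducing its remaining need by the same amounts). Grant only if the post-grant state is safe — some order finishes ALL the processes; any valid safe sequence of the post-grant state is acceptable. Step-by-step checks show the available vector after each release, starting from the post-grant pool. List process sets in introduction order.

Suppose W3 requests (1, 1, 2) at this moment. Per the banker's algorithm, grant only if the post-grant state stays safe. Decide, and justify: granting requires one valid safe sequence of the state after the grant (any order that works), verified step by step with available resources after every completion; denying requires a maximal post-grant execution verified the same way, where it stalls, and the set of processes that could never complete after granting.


DENY — the pretend-granted state is unsafe.
Key observation: after W7, W8, W1, W5 the pool peaks at (6, 5, 2), and each blocked process is short somewhere: W6 on res2; W9 on res2; W3 on res3.
After a pretend grant, a maximal execution: W7, W8, W1, W5 — then nothing else fits. Verifying each step:
  pool = (2, 1, 0)
  W7 needs (2, 0, 0) <= (2, 1, 0) -> finishes; pool += (3, 2, 1) = (5, 3, 1)
  W8 needs (5, 0, 1) <= (5, 3, 1) -> finishes; pool += (1, 0, 1) = (6, 3, 2)
  W1 needs (3, 1, 1) <= (6, 3, 2) -> finishes; pool += (0, 1, 0) = (6, 4, 2)
  W5 needs (4, 3, 2) <= (6, 4, 2) -> finishes; pool += (0, 1, 0) = (6, 5, 2)
  blocked: W6 wants (2, 1, 4), pool (6, 5, 2) — not enough res2
  blocked: W9 wants (1, 2, 3), pool (6, 5, 2) — not enough res2
  blocked: W3 wants (1, 6, 0), pool (6, 5, 2) — not enough res3
Had the request been granted, W6, W9 and W3 could never finish.


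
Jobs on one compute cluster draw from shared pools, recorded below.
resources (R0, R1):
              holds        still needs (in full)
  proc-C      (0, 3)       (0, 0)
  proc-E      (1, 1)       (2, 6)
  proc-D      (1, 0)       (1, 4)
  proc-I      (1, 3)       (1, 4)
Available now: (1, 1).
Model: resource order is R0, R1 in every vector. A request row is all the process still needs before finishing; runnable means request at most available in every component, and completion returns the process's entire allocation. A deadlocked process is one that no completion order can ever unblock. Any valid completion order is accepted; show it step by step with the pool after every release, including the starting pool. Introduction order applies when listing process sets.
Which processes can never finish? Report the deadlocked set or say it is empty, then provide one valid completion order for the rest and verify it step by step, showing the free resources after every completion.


No process is deadlocked.
Key observation: the pool covers proc-C at once, and every later process fits after earlier releases.
The rest can finish in the order proc-C, proc-I, proc-D, proc-E. Step-by-step check:
  pool = (1, 1)
  proc-C: need (0, 0) fits (1, 1); releases (0, 3), pool now (1, 4)
  proc-I: need (1, 4) fits (1, 4); releases (1, 3), pool now (2, 7)
  proc-D: need (1, 4) fits (2, 7); releases (1, 0), pool now (3, 7)
  proc-E: need (2, 6) fits (3, 7); releases (1, 1), pool now (4, 8)


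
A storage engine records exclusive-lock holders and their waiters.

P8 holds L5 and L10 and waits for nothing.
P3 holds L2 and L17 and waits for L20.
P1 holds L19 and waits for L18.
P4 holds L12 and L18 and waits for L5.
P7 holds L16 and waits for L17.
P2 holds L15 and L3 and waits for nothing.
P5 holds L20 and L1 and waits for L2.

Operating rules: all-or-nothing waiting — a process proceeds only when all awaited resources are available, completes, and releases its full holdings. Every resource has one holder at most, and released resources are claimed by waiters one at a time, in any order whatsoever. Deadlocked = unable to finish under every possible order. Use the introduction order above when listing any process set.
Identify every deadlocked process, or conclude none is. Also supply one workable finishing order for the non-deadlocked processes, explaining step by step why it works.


Deadlocked: P3, P7 and P5.
Key observation: P3 -> P5 -> P3 is a circular wait — nothing in it can go first; P7 waits into the deadlock from upstream.
The rest can finish in the order P8, P4, P1, P2.
Verifying each step:
  run P8 (it waits on nothing); releases L5 and L10
  run P4 (all its waits — L5 — are resolved); releases L12 and L18
  run P1 (all its waits — L18 — are resolved); releases L19
  run P2 (it waits on nothing); releases L15 and L3


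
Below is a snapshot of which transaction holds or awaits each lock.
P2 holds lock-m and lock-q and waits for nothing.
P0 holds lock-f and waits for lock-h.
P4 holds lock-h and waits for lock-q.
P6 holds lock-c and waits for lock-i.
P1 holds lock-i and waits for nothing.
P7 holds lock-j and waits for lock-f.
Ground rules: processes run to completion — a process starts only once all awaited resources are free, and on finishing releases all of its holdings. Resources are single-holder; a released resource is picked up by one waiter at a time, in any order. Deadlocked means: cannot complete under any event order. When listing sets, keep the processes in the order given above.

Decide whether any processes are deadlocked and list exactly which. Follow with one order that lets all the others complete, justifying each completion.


Nothing here is deadlocked.
Key observation: every chain of waits terminates; starting from the processes that wait on nothing, all the rest unlock in turn.
One completion order for the rest: P1, P2, P4, P6, P0, P7.
Verifying each step:
  run P1 (it waits on nothing); releases lock-i
  run P2 (it waits on nothing); releases lock-m and lock-q
  run P4 (all its waits — lock-q — are resolved); releases lock-h
  run P6 (all its waits — lock-i — are resolved); releases lock-c
  run P0 (all its waits — lock-h — are resolved); releases lock-f
  run P7 (all its waits — lock-f — are resolved); releases lock-j


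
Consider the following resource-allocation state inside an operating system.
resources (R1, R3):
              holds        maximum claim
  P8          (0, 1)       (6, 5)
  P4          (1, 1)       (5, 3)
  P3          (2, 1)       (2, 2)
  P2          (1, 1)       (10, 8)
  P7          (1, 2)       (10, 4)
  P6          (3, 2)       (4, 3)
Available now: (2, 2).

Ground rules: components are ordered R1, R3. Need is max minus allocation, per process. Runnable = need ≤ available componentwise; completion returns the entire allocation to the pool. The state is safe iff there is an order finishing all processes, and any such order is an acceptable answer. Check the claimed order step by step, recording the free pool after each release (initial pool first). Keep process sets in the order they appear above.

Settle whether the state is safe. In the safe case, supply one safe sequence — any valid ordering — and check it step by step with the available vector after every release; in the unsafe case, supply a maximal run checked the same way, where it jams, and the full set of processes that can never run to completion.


UNSAFE — no complete ordering exists.
Key observation: after P6, P4, P3, P8 complete, (8, 7) is the best the pool ever gets, yet each leftover process wants more R1.
A maximal execution: P6, P4, P3, P8 — then nothing else fits. Walking it through:
  pool = (2, 2)
  P6 needs (1, 1) <= (2, 2) -> finishes; pool += (3, 2) = (5, 4)
  P4 needs (4, 2) <= (5, 4) -> finishes; pool += (1, 1) = (6, 5)
  P3 needs (0, 1) <= (6, 5) -> finishes; pool += (2, 1) = (8, 6)
  P8 needs (6, 4) <= (8, 6) -> finishes; pool += (0, 1) = (8, 7)
  P2 still needs (9, 7) but only (8, 7) is free — short on R1
  P7 still needs (9, 2) but only (8, 7) is free — short on R1
Permanently blocked: P2 and P7.


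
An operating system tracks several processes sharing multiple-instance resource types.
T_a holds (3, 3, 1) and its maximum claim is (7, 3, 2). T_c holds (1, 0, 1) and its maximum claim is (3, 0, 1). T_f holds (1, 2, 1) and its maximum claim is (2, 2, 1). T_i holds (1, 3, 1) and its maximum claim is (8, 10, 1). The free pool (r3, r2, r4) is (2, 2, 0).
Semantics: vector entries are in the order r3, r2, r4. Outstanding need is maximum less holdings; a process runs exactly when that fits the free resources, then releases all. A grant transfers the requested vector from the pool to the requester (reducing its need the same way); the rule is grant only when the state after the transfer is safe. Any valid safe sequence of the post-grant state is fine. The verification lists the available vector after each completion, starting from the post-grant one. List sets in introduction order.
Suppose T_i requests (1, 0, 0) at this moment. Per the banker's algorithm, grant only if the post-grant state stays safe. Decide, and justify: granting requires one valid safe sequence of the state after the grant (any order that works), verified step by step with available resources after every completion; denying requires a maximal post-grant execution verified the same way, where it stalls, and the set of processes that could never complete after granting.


DENY — the pretend-granted state is unsafe.
Key observation: once T_f, T_c finish, the pool peaks at (3, 4, 2) — and every remaining process still needs more r3 than that.
Pretend the grant happened; the run T_f, T_c goes as far as possible. Verifying each step:
  pool = (1, 2, 0)
  T_f needs (1, 0, 0) <= (1, 2, 0) -> finishes; pool += (1, 2, 1) = (2, 4, 1)
  T_c needs (2, 0, 0) <= (2, 4, 1) -> finishes; pool += (1, 0, 1) = (3, 4, 2)
  blocked: T_a wants (4, 0, 1), pool (3, 4, 2) — not enough r3
  blocked: T_i wants (6, 7, 0), pool (3, 4, 2) — not enough r3 and r2
Processes that could never finish after the grant: T_a and T_i.


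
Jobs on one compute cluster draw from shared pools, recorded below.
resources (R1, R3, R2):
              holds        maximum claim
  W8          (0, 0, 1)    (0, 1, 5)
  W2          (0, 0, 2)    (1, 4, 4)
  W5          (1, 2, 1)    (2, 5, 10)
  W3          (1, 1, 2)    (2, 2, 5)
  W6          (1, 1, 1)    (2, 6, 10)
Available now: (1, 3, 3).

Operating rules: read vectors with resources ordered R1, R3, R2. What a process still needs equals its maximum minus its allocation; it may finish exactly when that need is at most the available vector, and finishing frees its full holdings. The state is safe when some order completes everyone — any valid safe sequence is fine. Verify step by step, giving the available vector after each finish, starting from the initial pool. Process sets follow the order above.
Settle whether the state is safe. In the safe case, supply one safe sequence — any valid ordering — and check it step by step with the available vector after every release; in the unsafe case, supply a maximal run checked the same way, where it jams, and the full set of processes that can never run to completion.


UNSAFE.
Key observation: the pool after W3, W2, W8 is (2, 4, 8); every surviving request exceeds it in R2, so progress ends there.
A maximal execution: W3, W2, W8 — then nothing else fits. Check, step by step:
  pool = (1, 3, 3)
  run W3 (needs (1, 1, 3), free (1, 3, 3)); after release of (1, 1, 2) the pool is (2, 4, 5)
  run W2 (needs (1, 4, 2), free (2, 4, 5)); after release of (0, 0, 2) the pool is (2, 4, 7)
  run W8 (needs (0, 1, 4), free (2, 4, 7)); after release of (0, 0, 1) the pool is (2, 4, 8)
  W5 cannot run: need (1, 3, 9) vs free (2, 4, 8) (insufficient R2)
  W6 cannot run: need (1, 5, 9) vs free (2, 4, 8) (insufficient R3 and R2)
Never able to finish: W5 and W6.


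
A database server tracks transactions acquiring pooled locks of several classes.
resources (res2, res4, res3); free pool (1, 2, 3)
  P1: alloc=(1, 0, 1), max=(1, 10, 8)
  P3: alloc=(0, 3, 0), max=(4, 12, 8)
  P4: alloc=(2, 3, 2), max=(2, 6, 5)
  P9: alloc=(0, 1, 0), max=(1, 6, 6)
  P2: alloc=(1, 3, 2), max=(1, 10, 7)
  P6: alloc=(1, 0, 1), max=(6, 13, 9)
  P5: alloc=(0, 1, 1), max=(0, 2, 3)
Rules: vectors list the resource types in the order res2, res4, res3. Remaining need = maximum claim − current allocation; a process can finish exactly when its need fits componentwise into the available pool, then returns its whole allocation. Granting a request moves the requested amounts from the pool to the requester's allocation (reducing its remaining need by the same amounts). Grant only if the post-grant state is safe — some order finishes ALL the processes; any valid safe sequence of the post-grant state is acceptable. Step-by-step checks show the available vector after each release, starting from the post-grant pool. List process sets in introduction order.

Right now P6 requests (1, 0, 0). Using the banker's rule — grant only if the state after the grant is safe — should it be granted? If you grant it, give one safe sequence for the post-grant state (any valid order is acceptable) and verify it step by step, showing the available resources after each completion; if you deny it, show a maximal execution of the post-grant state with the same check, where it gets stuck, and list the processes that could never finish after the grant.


GRANT: granting preserves safety; a valid post-grant sequence is P5, P4, P9, P2, P1, P3, P6.
Key observation: even at the reduced pool (0, 2, 3), P5 fits immediately, so safety survives the grant.
Step-by-step check of the post-grant state:
  pool = (0, 2, 3)
  P5: need (0, 1, 2) fits (0, 2, 3); releases (0, 1, 1), pool now (0, 3, 4)
  P4: need (0, 3, 3) fits (0, 3, 4); releases (2, 3, 2), pool now (2, 6, 6)
  P9: need (1, 5, 6) fits (2, 6, 6); releases (0, 1, 0), pool now (2, 7, 6)
  P2: need (0, 7, 5) fits (2, 7, 6); releases (1, 3, 2), pool now (3, 10, 8)
  P1: need (0, 10, 7) fits (3, 10, 8); releases (1, 0, 1), pool now (4, 10, 9)
  P3: need (4, 9, 8) fits (4, 10, 9); releases (0, 3, 0), pool now (4, 13, 9)
  P6: need (4, 13, 8) fits (4, 13, 9); releases (2, 0, 1), pool now (6, 13, 10)


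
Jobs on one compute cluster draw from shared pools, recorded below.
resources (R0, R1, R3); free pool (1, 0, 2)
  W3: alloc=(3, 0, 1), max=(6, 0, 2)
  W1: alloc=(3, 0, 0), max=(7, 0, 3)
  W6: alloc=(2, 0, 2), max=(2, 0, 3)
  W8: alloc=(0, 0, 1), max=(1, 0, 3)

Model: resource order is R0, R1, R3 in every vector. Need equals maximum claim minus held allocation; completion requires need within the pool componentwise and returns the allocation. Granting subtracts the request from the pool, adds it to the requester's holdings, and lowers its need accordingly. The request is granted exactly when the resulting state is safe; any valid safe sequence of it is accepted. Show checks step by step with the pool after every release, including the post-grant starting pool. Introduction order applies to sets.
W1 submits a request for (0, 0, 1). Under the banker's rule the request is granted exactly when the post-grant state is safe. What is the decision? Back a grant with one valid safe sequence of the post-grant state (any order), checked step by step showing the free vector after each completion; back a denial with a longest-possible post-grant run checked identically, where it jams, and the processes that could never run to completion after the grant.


GRANT — the state after the grant stays safe, e.g. via W6, W8, W3, W1.
Key observation: the grant leaves (1, 0, 1) free — enough for W6, whose release restarts the cascade.
Verifying the post-grant state step by step:
  pool = (1, 0, 1)
  W6 needs (0, 0, 1) <= (1, 0, 1) -> finishes; pool += (2, 0, 2) = (3, 0, 3)
  W8 needs (1, 0, 2) <= (3, 0, 3) -> finishes; pool += (0, 0, 1) = (3, 0, 4)
  W3 needs (3, 0, 1) <= (3, 0, 4) -> finishes; pool += (3, 0, 1) = (6, 0, 5)
  W1 needs (4, 0, 2) <= (6, 0, 5) -> finishes; pool += (3, 0, 1) = (9, 0, 6)


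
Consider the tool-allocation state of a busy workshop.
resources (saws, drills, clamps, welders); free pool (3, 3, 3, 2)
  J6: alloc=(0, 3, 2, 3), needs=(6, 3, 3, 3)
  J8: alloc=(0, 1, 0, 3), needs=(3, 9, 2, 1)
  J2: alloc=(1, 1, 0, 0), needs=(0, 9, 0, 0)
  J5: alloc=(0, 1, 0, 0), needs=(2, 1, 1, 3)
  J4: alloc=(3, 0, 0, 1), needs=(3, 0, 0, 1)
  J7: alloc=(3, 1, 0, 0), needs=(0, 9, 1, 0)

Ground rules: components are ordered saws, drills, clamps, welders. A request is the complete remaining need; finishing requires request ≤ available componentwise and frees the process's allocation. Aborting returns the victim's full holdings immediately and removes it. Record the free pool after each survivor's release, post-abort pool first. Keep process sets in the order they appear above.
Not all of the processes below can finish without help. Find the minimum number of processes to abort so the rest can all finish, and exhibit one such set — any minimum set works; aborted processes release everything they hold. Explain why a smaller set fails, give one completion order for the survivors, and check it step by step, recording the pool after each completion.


Abort J2 and J7.
Key observation: the deadlocked J8 becomes finishable only because J2 and J7 released (4, 2, 0, 0); it completes at step 4 below.
Minimality, checking each single-abort alternative: J6 alone leaves J8 blocked (short on drills); J8 alone leaves J2 blocked (short on drills); J2 alone leaves J8 blocked (short on drills); J5 alone leaves J8 blocked (short on drills); J4 alone leaves J8 blocked (short on drills); J7 alone leaves J8 blocked (short on drills).
The survivors complete as J4, J5, J6, J8. Walking it through (starting from the post-abort pool):
  pool = (7, 5, 3, 2)
  J4: need (3, 0, 0, 1) fits (7, 5, 3, 2); releases (3, 0, 0, 1), pool now (10, 5, 3, 3)
  J5: need (2, 1, 1, 3) fits (10, 5, 3, 3); releases (0, 1, 0, 0), pool now (10, 6, 3, 3)
  J6: need (6, 3, 3, 3) fits (10, 6, 3, 3); releases (0, 3, 2, 3), pool now (10, 9, 5, 6)
  J8: need (3, 9, 2, 1) fits (10, 9, 5, 6); releases (0, 1, 0, 3), pool now (10, 10, 5, 9)


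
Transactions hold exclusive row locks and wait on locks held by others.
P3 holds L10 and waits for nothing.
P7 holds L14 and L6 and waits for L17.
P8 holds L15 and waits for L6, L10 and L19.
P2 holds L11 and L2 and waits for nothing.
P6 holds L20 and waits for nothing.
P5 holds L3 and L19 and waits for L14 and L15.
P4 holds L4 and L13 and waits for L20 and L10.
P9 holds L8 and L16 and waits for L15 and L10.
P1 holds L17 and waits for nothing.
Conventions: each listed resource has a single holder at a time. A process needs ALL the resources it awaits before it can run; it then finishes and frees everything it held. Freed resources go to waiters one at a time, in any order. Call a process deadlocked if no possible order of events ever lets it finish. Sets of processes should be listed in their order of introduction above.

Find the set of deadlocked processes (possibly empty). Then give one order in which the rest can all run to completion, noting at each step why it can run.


Deadlocked: P8, P5 and P9.
Key observation: the wait chain closes on itself along P8 -> P5 -> P8; P9 waits into the deadlock from upstream.
One completion order for the rest: P3, P1, P6, P4, P2, P7.
Step-by-step check:
  P3 waits on nothing -> runs at once and releases L10
  P1 waits on nothing -> runs at once and releases L17
  P6 waits on nothing -> runs at once and releases L20
  run P4 (all its waits — L20 and L10 — are resolved); releases L4 and L13
  P2 waits on nothing -> runs at once and releases L11 and L2
  run P7 (all its waits — L17 — are resolved); releases L14 and L6
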